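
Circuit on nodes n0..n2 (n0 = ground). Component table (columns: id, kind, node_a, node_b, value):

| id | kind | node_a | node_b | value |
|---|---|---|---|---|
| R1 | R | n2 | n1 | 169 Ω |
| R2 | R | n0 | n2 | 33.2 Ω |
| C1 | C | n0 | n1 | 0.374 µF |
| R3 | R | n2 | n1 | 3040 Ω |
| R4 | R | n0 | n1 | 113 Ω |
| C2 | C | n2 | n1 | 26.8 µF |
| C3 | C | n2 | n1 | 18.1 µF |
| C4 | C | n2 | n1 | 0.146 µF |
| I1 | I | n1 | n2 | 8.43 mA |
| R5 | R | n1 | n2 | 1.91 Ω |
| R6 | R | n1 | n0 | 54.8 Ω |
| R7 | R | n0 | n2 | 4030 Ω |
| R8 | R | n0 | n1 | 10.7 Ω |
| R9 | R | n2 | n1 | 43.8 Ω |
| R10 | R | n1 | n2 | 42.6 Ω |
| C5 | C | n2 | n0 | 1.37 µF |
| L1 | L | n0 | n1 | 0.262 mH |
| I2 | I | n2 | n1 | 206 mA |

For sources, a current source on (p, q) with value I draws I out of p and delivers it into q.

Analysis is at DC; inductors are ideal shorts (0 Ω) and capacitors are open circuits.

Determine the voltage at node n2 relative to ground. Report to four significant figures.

MNA unknowns: 2 node voltages V₁..V_2 plus 1 source current (L1)
R1: Y=0.005917 on G[2,1]
R2: Y=0.03012 on G[0,2]
C1: Y=0.000 on G[0,1]
R3: Y=0.0003289 on G[2,1]
R4: Y=0.008850 on G[0,1]
C2: Y=0.000 on G[2,1]
C3: Y=0.000 on G[2,1]
C4: Y=0.000 on G[2,1]
I1: z[1]−=0.00843, z[2]+=0.00843
R5: Y=0.5236 on G[1,2]
R6: Y=0.01825 on G[1,0]
R7: Y=0.0002481 on G[0,2]
R8: Y=0.09346 on G[0,1]
R9: Y=0.02283 on G[2,1]
R10: Y=0.02347 on G[1,2]
C5: Y=0.000 on G[2,0]
L1: row V0−V1=0, i_L1 at 0,1
I2: z[2]−=0.206, z[1]+=0.206
solve → V1=0.000, V2=-0.3258
aux → i_L1=-0.009893

-0.3258 V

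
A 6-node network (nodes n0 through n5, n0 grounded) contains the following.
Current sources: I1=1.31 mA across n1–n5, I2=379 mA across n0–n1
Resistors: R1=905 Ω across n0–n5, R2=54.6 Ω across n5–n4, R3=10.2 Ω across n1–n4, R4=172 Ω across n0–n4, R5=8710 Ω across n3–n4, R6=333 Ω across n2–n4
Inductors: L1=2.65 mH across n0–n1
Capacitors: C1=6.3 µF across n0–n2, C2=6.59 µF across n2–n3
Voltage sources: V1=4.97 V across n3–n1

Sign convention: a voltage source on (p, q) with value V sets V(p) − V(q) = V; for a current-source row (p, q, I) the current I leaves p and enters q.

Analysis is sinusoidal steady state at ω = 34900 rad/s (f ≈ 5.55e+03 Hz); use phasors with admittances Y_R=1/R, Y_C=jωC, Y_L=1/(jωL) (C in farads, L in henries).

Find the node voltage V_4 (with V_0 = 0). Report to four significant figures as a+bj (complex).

-4.729-3.797j V

Apply KCL at each of the 5 non-ground nodes and solve the resulting linear system.
Node n1: branches {I1, I2, L1, R3, V1} → V_1 = -5.218-4.115j
Node n2: branches {C1, C2, R6} → V_2 = -0.1382-2.073j
Node n3: branches {C2, R5, V1} → V_3 = -0.2478-4.115j
Node n4: branches {R2, R3, R4, R5, R6} → V_4 = -4.729-3.797j
Node n5: branches {I1, R1, R2} → V_5 = -4.392-3.581j
Source currents: i(V1)=-0.4701+0.02524j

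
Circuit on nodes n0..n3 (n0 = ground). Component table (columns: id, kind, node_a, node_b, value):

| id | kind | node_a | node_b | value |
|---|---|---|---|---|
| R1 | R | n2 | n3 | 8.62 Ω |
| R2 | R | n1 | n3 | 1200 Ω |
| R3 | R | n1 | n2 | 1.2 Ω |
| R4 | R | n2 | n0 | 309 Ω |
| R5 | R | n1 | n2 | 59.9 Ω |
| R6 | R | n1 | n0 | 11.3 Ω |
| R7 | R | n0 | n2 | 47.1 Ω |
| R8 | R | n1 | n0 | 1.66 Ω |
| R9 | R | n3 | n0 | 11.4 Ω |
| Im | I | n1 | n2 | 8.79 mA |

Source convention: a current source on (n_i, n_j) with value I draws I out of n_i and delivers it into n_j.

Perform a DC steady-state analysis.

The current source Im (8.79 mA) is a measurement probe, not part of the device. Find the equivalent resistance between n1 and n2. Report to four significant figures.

R_eq = 1.090 Ω

MNA unknowns: 3 node voltages V₁..V_3
R1: Y=0.1160 on G[2,3]
R2: Y=0.0008333 on G[1,3]
R3: Y=0.8333 on G[1,2]
R4: Y=0.003236 on G[2,0]
R5: Y=0.01669 on G[1,2]
R6: Y=0.08850 on G[1,0]
R7: Y=0.02123 on G[0,2]
R8: Y=0.6024 on G[1,0]
R9: Y=0.08772 on G[3,0]
Im: z[1]−=0.00879, z[2]+=0.00879
solve → V1=-0.0009288, V2=0.008651, V3=0.004902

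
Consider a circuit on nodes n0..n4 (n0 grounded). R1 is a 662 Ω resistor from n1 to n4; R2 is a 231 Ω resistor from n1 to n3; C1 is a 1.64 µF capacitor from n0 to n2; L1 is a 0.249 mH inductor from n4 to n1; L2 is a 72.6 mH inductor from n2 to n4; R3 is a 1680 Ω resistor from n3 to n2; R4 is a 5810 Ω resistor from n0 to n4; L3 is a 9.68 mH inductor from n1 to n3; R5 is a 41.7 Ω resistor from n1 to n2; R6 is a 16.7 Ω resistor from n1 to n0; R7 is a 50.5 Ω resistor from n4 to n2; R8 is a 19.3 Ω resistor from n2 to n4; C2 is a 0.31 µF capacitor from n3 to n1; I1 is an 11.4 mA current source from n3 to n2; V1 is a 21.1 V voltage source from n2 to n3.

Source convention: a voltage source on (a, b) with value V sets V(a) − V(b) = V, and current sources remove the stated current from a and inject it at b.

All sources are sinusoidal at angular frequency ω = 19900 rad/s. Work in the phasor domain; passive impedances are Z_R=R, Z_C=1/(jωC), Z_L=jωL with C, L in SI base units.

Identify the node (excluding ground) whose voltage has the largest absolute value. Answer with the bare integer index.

3

MNA unknowns: 4 node voltages V₁..V_4 plus 1 source current (V1)
R1: Y=0.001511+0.000j on G[1,4]
R2: Y=0.004329+0.000j on G[1,3]
C1: Y=0.000+0.03264j on G[0,2]
L1: Y=0.000-0.2018j on G[4,1]
L2: Y=0.000-0.0006922j on G[2,4]
R3: Y=0.0005952+0.000j on G[3,2]
R4: Y=0.0001721+0.000j on G[0,4]
L3: Y=0.000-0.005191j on G[1,3]
R5: Y=0.02398+0.000j on G[1,2]
R6: Y=0.05988+0.000j on G[1,0]
R7: Y=0.01980+0.000j on G[4,2]
R8: Y=0.05181+0.000j on G[2,4]
C2: Y=0.000+0.006169j on G[3,1]
I1: z[3]−=0.0114, z[2]+=0.0114
V1: row V2−V3=21.1, i_V1 at 2,3
solve → V1=-0.1286-0.4060j, V2=0.7455-0.2364j, V3=-20.35-0.2364j, V4=-0.08015-0.1137j
aux → i_V1=-0.08888-0.01904j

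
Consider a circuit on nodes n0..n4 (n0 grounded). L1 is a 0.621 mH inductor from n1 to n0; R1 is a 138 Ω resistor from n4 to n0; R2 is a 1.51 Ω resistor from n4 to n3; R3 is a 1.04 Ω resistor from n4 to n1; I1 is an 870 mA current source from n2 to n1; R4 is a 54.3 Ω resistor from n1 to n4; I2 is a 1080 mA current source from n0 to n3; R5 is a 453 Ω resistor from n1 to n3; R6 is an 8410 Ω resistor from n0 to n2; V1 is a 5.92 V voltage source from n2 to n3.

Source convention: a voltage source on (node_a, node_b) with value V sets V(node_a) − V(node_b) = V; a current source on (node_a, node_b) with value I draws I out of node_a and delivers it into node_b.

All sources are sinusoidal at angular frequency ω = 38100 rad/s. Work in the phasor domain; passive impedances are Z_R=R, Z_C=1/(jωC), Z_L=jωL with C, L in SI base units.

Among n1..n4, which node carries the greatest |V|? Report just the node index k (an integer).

2

MNA unknowns: 4 node voltages V₁..V_4 plus 1 source current (V1)
L1: Y=0.000-0.04227j on G[1,0]
R1: Y=0.007246+0.000j on G[4,0]
R2: Y=0.6623+0.000j on G[4,3]
R3: Y=0.9615+0.000j on G[4,1]
I1: z[2]−=0.87, z[1]+=0.87
R4: Y=0.01842+0.000j on G[1,4]
I2: z[0]−=1.08, z[3]+=1.08
R5: Y=0.002208+0.000j on G[1,3]
R6: Y=0.0001189+0.000j on G[0,2]
V1: row V2−V3=5.92, i_V1 at 2,3
solve → V1=4.282+24.76j, V2=10.69+24.57j, V3=4.775+24.57j, V4=4.461+24.57j
aux → i_V1=-0.8713-0.002922j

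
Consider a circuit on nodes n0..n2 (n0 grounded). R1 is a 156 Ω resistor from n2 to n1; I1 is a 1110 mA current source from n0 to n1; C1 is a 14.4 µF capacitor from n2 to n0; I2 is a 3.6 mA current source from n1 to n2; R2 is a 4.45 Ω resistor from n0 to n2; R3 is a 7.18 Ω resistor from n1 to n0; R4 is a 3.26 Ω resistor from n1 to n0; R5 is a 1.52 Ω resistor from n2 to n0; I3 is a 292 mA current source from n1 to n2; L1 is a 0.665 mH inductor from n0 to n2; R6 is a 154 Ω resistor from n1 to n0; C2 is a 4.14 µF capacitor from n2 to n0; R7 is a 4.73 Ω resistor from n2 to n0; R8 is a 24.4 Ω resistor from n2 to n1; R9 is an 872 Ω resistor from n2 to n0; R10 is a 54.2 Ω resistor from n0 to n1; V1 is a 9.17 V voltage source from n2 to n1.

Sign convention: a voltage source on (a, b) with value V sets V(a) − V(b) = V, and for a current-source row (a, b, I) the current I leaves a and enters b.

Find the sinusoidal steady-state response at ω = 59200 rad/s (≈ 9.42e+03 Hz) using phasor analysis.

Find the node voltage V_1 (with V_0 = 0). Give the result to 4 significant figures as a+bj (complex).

Element admittances at ω=59200 rad/s:
  Y(R1) = 0.006410+0.000j S between n2,n1
  I1: injects 1.11 A into n1 (from n0)
  Y(C1) = 0.000+0.8525j S between n2,n0
  I2: injects 0.0036 A into n2 (from n1)
  Y(R2) = 0.2247+0.000j S between n0,n2
  Y(R3) = 0.1393+0.000j S between n1,n0
  Y(R4) = 0.3067+0.000j S between n1,n0
  Y(R5) = 0.6579+0.000j S between n2,n0
  I3: injects 0.292 A into n2 (from n1)
  Y(L1) = 0.000-0.02540j S between n0,n2
  Y(R6) = 0.006494+0.000j S between n1,n0
  Y(C2) = 0.000+0.2451j S between n2,n0
  Y(R7) = 0.2114+0.000j S between n2,n0
  Y(R8) = 0.04098+0.000j S between n2,n1
  Y(R9) = 0.001147+0.000j S between n2,n0
  Y(R10) = 0.01845+0.000j S between n0,n1
  V1: constraint V(n2)−V(n1) = 9.17
Assemble and solve the 3×3 MNA system:
  V(n1)=-6.810-1.616j  V(n2)=2.360-1.616j
  i(V1)=-4.456-0.7610j

-6.810-1.616j V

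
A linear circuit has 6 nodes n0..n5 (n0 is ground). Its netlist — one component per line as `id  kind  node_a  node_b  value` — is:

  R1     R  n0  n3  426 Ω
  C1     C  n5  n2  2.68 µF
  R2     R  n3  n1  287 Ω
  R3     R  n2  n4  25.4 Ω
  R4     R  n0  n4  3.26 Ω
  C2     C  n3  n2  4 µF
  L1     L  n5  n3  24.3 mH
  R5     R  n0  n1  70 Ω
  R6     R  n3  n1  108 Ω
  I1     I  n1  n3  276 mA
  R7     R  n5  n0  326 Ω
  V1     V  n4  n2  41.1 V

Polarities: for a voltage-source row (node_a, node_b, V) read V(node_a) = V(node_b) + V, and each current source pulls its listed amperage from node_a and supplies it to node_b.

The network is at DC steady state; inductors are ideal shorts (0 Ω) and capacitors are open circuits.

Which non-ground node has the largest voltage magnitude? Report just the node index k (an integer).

MNA unknowns: 5 node voltages V₁..V_5 plus 2 source currents (L1, V1)
R1: Y=0.002347 on G[0,3]
C1: Y=0.000 on G[5,2]
R2: Y=0.003484 on G[3,1]
R3: Y=0.03937 on G[2,4]
R4: Y=0.3067 on G[0,4]
C2: Y=0.000 on G[3,2]
L1: row V5−V3=0, i_L1 at 5,3
R5: Y=0.01429 on G[0,1]
R6: Y=0.009259 on G[3,1]
I1: z[1]−=0.276, z[3]+=0.276
R7: Y=0.003067 on G[5,0]
V1: row V4−V2=41.1, i_V1 at 4,2
solve → V1=-4.551, V2=-41.10, V3=12.01, V4=0.000, V5=12.01
aux → i_L1=-0.03683, i_V1=-1.618

2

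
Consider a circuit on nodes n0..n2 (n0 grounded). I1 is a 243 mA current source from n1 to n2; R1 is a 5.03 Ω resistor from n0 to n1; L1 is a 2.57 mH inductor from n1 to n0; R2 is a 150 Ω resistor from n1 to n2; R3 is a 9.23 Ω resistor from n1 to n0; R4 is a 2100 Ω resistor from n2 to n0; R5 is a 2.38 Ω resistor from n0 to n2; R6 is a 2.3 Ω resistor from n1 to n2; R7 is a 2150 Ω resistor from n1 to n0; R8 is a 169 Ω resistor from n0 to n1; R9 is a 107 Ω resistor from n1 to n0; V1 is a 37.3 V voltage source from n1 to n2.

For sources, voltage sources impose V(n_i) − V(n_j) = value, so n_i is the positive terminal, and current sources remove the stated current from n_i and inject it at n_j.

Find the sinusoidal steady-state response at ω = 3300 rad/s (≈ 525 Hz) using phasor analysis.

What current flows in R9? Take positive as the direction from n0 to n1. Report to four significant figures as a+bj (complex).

Apply KCL at each of the 2 non-ground nodes and solve the resulting linear system.
Node n1: branches {I1, R1, L1, R2, R3, R6, R7, R8, R9, V1} → V_1 = 20.58+3.264j
Node n2: branches {I1, R2, R4, R5, R6, V1} → V_2 = -16.72+3.264j
Source currents: i(V1)=-23.74+1.373j

-0.1924-0.03051j A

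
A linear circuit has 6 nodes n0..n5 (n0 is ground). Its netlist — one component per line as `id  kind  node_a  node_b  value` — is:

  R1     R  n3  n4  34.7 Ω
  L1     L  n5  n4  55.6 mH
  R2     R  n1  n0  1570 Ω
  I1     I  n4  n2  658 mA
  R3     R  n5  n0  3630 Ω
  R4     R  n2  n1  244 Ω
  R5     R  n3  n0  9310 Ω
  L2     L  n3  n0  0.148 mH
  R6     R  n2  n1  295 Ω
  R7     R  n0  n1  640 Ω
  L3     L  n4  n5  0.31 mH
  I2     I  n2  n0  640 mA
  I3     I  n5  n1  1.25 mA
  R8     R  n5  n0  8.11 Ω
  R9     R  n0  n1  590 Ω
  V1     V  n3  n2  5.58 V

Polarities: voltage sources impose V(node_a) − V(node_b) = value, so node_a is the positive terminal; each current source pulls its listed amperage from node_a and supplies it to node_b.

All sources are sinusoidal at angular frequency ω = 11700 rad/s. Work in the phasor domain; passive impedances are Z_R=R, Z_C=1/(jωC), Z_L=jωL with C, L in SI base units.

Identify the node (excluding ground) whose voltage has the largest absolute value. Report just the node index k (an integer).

2

Element admittances at ω=11700 rad/s:
  Y(R1) = 0.02882+0.000j S between n3,n4
  Y(L1) = 0.000-0.001537j S between n5,n4
  Y(R2) = 0.0006369+0.000j S between n1,n0
  I1: injects 0.658 A into n2 (from n4)
  Y(R3) = 0.0002755+0.000j S between n5,n0
  Y(R4) = 0.004098+0.000j S between n2,n1
  Y(R5) = 0.0001074+0.000j S between n3,n0
  Y(L2) = 0.000-0.5775j S between n3,n0
  Y(R6) = 0.003390+0.000j S between n2,n1
  Y(R7) = 0.001563+0.000j S between n0,n1
  Y(L3) = 0.000-0.2757j S between n4,n5
  I2: injects 0.64 A into n0 (from n2)
  I3: injects 0.00125 A into n1 (from n5)
  Y(R8) = 0.1233+0.000j S between n5,n0
  Y(R9) = 0.001695+0.000j S between n0,n1
  V1: constraint V(n3)−V(n2) = 5.58
Assemble and solve the 6×6 MNA system:
  V(n1)=-3.515-0.1102j  V(n2)=-5.510-0.1676j  V(n3)=0.06955-0.1676j  V(n4)=-4.431-1.577j  V(n5)=-4.285+0.3286j
  i(V1)=-0.03294-0.0004293j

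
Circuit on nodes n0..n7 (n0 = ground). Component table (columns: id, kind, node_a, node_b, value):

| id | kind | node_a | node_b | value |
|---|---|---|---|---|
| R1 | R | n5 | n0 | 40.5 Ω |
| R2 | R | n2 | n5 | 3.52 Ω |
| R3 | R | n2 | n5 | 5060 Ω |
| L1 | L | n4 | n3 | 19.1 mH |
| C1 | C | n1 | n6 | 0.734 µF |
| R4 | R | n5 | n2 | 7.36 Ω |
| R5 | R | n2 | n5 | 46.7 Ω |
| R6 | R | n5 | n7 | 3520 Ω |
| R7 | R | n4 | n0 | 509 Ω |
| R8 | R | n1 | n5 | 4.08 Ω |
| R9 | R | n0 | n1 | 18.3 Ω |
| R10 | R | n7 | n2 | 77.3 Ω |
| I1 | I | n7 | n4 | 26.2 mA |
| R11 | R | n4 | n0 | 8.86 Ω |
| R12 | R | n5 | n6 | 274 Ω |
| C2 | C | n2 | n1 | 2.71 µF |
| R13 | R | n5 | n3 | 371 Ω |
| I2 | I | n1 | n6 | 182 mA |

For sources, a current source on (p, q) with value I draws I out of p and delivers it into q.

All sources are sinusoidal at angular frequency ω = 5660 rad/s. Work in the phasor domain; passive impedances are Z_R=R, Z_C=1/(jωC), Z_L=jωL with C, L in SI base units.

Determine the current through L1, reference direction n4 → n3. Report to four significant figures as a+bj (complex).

Apply KCL at each of the 7 non-ground nodes and solve the resulting linear system.
Node n1: branches {C1, R8, R9, C2, I2} → V_1 = -0.3818+0.1129j
Node n2: branches {R2, R3, R4, R5, R10, C2} → V_2 = -0.2405-0.2425j
Node n3: branches {L1, R13} → V_3 = 0.2510-0.1253j
Node n4: branches {L1, R7, I1, R11} → V_4 = 0.2183-0.002635j
Node n5: branches {R1, R2, R3, R4, R5, R6, R8, R12, R13} → V_5 = -0.1701-0.2376j
Node n6: branches {C1, R12, I2} → V_6 = 21.26-24.87j
Node n7: branches {R6, R10, I1} → V_7 = -2.221-0.2424j

0.001135+0.0003026j A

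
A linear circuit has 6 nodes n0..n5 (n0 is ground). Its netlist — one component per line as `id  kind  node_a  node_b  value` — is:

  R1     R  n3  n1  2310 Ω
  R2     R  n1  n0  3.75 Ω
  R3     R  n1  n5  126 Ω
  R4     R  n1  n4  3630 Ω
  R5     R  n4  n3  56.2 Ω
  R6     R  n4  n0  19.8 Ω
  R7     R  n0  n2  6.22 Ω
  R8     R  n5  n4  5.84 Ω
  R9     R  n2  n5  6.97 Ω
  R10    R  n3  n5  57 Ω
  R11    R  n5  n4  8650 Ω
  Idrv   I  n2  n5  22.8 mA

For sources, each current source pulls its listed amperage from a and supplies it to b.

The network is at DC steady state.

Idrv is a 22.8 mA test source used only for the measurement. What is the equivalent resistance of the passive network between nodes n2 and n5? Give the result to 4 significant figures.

R_eq = 5.549 Ω

Apply KCL at each of the 5 non-ground nodes and solve the resulting linear system.
Node n1: branches {R1, R2, R3, R4} → V_1 = 0.003025
Node n2: branches {R7, R9, Idrv} → V_2 = -0.02891
Node n3: branches {R1, R5, R10} → V_3 = 0.08575
Node n4: branches {R4, R5, R6, R8, R11} → V_4 = 0.07607
Node n5: branches {R3, R8, R9, R10, R11, Idrv} → V_5 = 0.09760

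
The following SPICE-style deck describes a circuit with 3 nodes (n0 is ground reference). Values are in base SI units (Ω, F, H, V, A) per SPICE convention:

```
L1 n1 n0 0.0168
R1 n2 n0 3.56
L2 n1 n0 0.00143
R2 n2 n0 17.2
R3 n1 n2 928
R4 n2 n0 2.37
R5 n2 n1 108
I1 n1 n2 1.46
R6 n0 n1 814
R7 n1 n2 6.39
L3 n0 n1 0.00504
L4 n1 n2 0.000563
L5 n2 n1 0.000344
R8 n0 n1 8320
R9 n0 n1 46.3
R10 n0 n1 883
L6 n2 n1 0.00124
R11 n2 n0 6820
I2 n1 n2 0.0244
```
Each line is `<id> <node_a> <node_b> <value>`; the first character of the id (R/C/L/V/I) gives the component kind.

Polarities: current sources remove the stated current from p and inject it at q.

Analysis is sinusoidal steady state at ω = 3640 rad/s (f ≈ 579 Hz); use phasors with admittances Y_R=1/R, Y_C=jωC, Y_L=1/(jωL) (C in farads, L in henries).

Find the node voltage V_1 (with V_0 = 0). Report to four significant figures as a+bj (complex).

0.1330-0.7680j V

Apply KCL at each of the 2 non-ground nodes and solve the resulting linear system.
Node n1: branches {L1, L2, R3, R5, I1, R6, R7, L3, L4, L5, R8, R9, R10, L6, I2} → V_1 = 0.1330-0.7680j
Node n2: branches {R1, R2, R3, R4, R5, I1, R7, L4, L5, L6, R11, I2} → V_2 = 0.2612+0.07024j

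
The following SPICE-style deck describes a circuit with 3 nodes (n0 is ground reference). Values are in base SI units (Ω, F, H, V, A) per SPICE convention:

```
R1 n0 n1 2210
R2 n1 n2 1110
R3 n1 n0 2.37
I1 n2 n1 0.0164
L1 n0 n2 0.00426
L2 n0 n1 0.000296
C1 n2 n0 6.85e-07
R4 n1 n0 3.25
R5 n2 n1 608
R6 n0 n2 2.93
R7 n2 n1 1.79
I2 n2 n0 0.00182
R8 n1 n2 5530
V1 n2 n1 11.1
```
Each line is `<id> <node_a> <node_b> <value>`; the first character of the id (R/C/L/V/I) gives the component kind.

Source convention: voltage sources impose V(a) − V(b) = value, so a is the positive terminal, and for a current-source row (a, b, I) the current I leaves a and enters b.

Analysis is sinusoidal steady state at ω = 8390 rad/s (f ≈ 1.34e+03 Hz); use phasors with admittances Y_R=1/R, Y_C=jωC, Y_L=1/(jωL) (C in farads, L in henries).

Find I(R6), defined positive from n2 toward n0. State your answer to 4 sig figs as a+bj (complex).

Element admittances at ω=8390 rad/s:
  Y(R1) = 0.0004525+0.000j S between n0,n1
  Y(R2) = 0.0009009+0.000j S between n1,n2
  Y(R3) = 0.4219+0.000j S between n1,n0
  I1: injects 0.0164 A into n1 (from n2)
  Y(L1) = 0.000-0.02798j S between n0,n2
  Y(L2) = 0.000-0.4027j S between n0,n1
  Y(C1) = 0.000+0.005747j S between n2,n0
  Y(R4) = 0.3077+0.000j S between n1,n0
  Y(R5) = 0.001645+0.000j S between n2,n1
  Y(R6) = 0.3413+0.000j S between n0,n2
  Y(R7) = 0.5587+0.000j S between n2,n1
  I2: injects 0.00182 A into n0 (from n2)
  Y(R8) = 0.0001808+0.000j S between n1,n2
  V1: constraint V(n2)−V(n1) = 11.1
Assemble and solve the 3×3 MNA system:
  V(n1)=-3.136-1.013j  V(n2)=7.964-1.013j
  i(V1)=-8.945+0.5229j

2.718-0.3458j A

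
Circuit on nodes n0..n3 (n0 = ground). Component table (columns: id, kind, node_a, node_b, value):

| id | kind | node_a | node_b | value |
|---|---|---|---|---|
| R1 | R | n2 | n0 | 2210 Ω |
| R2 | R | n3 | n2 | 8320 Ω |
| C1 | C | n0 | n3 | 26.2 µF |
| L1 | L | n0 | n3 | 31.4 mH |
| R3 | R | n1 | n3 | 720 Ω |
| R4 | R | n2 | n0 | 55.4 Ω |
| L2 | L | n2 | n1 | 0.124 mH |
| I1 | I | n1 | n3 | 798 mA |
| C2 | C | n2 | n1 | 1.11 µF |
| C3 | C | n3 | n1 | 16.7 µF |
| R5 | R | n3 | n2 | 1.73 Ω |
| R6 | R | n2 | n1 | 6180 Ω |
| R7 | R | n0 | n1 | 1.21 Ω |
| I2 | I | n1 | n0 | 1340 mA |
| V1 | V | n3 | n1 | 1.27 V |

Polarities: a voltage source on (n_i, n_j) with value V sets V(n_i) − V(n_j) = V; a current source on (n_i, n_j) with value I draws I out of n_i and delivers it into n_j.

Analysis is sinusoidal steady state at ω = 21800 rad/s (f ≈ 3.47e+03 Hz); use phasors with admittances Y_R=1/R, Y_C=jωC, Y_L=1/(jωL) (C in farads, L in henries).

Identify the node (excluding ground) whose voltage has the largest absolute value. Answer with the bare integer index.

1

Element admittances at ω=21800 rad/s:
  Y(R1) = 0.0004525+0.000j S between n2,n0
  Y(R2) = 0.0001202+0.000j S between n3,n2
  Y(C1) = 0.000+0.5712j S between n0,n3
  Y(L1) = 0.000-0.001461j S between n0,n3
  Y(R3) = 0.001389+0.000j S between n1,n3
  Y(R4) = 0.01805+0.000j S between n2,n0
  Y(L2) = 0.000-0.3699j S between n2,n1
  I1: injects 0.798 A into n3 (from n1)
  Y(C2) = 0.000+0.02420j S between n2,n1
  Y(C3) = 0.000+0.3641j S between n3,n1
  Y(R5) = 0.5780+0.000j S between n3,n2
  Y(R6) = 0.0001618+0.000j S between n2,n1
  Y(R7) = 0.8264+0.000j S between n0,n1
  I2: injects 1.34 A into n0 (from n1)
  V1: constraint V(n3)−V(n1) = 1.27
Assemble and solve the 4×4 MNA system:
  V(n1)=-1.507+0.1479j  V(n2)=-0.5490+0.6983j  V(n3)=-0.2372+0.1479j
  i(V1)=0.7002-0.008986j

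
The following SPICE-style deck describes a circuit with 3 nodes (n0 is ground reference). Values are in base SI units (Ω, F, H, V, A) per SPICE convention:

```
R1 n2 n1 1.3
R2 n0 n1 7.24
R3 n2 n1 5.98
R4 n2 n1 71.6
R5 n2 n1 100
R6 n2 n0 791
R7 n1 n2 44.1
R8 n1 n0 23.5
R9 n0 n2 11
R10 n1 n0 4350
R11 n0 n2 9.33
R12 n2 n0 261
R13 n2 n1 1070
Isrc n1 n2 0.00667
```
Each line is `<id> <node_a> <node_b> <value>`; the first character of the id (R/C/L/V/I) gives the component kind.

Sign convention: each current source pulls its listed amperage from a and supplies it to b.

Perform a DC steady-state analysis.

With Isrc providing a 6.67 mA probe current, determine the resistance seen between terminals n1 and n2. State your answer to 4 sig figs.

R_eq = 0.9262 Ω

Apply KCL at each of the 2 non-ground nodes and solve the resulting linear system.
Node n1: branches {R1, R2, R3, R4, R5, R7, R8, R10, R13, Isrc} → V_1 = -0.003268
Node n2: branches {R1, R3, R4, R5, R6, R7, R9, R11, R12, R13, Isrc} → V_2 = 0.002910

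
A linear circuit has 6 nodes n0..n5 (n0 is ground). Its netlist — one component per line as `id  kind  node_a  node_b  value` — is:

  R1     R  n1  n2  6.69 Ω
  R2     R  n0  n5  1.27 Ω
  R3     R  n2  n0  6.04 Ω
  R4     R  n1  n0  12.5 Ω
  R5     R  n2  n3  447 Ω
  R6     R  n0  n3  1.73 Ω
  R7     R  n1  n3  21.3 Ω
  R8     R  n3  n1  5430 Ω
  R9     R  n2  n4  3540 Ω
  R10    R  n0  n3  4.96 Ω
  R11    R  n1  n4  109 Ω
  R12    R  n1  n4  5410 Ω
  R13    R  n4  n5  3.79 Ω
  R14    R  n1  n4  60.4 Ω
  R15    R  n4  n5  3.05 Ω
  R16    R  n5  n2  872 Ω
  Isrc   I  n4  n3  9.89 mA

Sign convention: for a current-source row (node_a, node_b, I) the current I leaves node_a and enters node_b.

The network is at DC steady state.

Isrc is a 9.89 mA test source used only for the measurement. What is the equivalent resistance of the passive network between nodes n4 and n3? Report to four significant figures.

Apply KCL at each of the 5 non-ground nodes and solve the resulting linear system.
Node n1: branches {R1, R4, R7, R8, R11, R12, R14} → V_1 = -0.0006091
Node n2: branches {R1, R3, R5, R9, R16} → V_2 = -0.0002682
Node n3: branches {R5, R6, R7, R8, R10, Isrc} → V_3 = 0.01189
Node n4: branches {R9, R11, R12, R13, R14, R15, Isrc} → V_4 = -0.02720
Node n5: branches {R2, R13, R15, R16} → V_5 = -0.01166

R_eq = 3.952 Ω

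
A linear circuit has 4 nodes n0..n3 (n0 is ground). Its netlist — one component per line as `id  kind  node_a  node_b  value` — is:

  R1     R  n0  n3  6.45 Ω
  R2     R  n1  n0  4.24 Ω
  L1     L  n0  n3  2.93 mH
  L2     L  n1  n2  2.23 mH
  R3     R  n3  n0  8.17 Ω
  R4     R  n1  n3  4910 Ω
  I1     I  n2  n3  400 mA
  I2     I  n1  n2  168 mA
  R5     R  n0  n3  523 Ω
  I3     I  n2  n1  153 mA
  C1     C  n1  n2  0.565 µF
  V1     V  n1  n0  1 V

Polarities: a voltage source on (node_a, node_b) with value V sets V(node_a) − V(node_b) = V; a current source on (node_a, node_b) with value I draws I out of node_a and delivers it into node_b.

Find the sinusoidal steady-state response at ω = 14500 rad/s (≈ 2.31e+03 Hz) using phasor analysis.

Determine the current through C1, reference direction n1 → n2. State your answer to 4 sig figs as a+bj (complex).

-0.1387+0.000j A

Apply KCL at each of the 3 non-ground nodes and solve the resulting linear system.
Node n1: branches {R2, L2, R4, I2, I3, C1, V1} → V_1 = 1.000+0.000j
Node n2: branches {L2, I1, I2, I3, C1} → V_2 = 1.000-16.94j
Node n3: branches {R1, L1, R3, R4, I1, R5} → V_3 = 1.422+0.1197j
Source currents: i(V1)=-0.6358+2.438e-05j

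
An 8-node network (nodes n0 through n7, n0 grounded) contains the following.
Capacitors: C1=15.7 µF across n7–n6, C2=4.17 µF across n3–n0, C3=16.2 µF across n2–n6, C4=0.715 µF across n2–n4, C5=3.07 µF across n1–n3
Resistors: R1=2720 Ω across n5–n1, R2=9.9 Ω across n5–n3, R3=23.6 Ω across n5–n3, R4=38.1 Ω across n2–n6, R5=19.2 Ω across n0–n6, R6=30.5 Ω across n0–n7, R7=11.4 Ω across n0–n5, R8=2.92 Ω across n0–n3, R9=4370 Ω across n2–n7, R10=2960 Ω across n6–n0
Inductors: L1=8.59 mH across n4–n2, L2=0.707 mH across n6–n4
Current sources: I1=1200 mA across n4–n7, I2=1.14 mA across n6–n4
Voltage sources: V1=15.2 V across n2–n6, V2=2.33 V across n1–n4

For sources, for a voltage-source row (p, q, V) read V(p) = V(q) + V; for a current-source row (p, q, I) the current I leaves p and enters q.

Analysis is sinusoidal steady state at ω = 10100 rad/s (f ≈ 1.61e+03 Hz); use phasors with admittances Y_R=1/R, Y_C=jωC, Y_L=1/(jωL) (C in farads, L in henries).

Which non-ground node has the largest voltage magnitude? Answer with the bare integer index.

2

Apply KCL at each of the 7 non-ground nodes and solve the resulting linear system.
Node n1: branches {R1, C5, V2} → V_1 = -0.008107-6.399j
Node n2: branches {L1, R4, C3, C4, R9, V1} → V_2 = 12.53+3.260j
Node n3: branches {R2, R3, C2, R8, C5} → V_3 = 0.4826-0.09318j
Node n4: branches {L1, I1, I2, C4, L2, V2} → V_4 = -2.338-6.399j
Node n5: branches {R1, R2, R3, R7} → V_5 = 0.2989-0.06788j
Node n6: branches {C1, R4, R5, C3, I2, R10, L2, V1} → V_6 = -2.670+3.260j
Node n7: branches {C1, R6, I1, R9} → V_7 = -1.691-4.678j
Source currents: i(V1)=-0.4438-2.425j, i(V2)=-0.1954+0.01754j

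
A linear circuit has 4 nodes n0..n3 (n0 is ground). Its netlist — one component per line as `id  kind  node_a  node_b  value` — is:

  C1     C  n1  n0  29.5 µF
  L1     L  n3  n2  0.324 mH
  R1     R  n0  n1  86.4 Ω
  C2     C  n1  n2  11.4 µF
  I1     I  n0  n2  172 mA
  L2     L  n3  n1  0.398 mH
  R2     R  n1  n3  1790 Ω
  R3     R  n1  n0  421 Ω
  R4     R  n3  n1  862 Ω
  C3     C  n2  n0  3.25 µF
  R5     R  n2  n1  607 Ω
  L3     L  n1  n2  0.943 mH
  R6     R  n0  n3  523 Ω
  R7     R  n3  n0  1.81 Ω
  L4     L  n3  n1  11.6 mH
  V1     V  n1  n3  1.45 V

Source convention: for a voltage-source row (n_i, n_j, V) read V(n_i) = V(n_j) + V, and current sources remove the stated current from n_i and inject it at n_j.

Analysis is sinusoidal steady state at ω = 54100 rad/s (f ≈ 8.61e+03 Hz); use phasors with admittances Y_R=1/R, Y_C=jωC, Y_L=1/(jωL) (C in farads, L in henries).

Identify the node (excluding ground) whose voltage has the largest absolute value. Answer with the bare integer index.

3

MNA unknowns: 3 node voltages V₁..V_3 plus 1 source current (V1)
C1: Y=0.000+1.596j on G[1,0]
L1: Y=0.000-0.05705j on G[3,2]
R1: Y=0.01157+0.000j on G[0,1]
C2: Y=0.000+0.6167j on G[1,2]
I1: z[0]−=0.172, z[2]+=0.172
L2: Y=0.000-0.04644j on G[3,1]
R2: Y=0.0005587+0.000j on G[1,3]
R3: Y=0.002375+0.000j on G[1,0]
R4: Y=0.001160+0.000j on G[3,1]
C3: Y=0.000+0.1758j on G[2,0]
R5: Y=0.001647+0.000j on G[2,1]
L3: Y=0.000-0.01960j on G[1,2]
R6: Y=0.001912+0.000j on G[0,3]
R7: Y=0.5525+0.000j on G[3,0]
L4: Y=0.000-0.001593j on G[3,1]
V1: row V1−V3=1.45, i_V1 at 1,3
solve → V1=0.1496-0.4909j, V2=0.2287-0.6104j, V3=-1.300-0.4909j
aux → i_V1=-0.7166-0.1153j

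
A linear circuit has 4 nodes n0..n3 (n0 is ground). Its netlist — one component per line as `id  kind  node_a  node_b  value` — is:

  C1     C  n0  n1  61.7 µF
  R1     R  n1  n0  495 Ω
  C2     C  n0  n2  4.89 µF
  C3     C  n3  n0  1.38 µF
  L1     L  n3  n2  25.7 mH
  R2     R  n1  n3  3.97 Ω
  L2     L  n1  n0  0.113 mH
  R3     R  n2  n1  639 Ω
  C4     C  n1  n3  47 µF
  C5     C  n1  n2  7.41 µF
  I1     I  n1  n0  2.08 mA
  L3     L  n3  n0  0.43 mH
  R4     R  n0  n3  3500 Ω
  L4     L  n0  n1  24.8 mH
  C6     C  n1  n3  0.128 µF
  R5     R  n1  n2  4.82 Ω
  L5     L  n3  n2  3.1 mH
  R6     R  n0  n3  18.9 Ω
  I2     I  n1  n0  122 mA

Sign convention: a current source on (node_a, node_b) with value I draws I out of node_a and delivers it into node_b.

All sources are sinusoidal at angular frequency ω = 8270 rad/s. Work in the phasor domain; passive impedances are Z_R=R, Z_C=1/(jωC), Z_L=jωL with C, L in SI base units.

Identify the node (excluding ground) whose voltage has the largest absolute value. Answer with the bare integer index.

Apply KCL at each of the 3 non-ground nodes and solve the resulting linear system.
Node n1: branches {C1, R1, R2, L2, R3, C4, C5, I1, L4, C6, R5, I2} → V_1 = -0.05738-0.1434j
Node n2: branches {C2, L1, R3, C5, R5, L5} → V_2 = -0.09684-0.1472j
Node n3: branches {C3, L1, R2, C4, L3, R4, C6, L5, R6} → V_3 = 0.06618-0.1944j

3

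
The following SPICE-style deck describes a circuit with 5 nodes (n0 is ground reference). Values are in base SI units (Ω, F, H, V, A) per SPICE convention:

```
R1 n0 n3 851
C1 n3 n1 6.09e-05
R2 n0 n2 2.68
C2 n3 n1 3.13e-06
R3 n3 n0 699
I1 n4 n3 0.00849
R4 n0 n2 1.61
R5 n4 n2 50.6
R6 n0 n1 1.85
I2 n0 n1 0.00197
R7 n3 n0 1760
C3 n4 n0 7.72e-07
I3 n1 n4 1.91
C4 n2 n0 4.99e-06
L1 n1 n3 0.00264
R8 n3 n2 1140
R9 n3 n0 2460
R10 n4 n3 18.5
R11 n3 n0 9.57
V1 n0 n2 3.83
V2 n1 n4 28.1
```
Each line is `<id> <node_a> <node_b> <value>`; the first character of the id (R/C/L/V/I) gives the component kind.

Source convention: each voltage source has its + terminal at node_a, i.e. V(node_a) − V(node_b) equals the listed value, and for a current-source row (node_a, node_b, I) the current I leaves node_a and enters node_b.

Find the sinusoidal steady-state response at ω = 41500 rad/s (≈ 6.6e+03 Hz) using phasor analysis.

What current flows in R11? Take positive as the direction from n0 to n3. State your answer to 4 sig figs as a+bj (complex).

-0.07315-0.1890j A

Apply KCL at each of the 4 non-ground nodes and solve the resulting linear system.
Node n1: branches {C1, C2, R6, I2, I3, L1, V2} → V_1 = 0.7866+1.210j
Node n2: branches {R2, R4, R5, C4, R8, V1} → V_2 = -3.830+0.000j
Node n3: branches {R1, C1, C2, R3, I1, R7, L1, R8, R9, R10, R11} → V_3 = 0.7000+1.809j
Node n4: branches {I1, R5, C3, I3, R10, V2} → V_4 = -27.31+1.210j
Source currents: i(V1)=-3.348-0.8186j, i(V2)=-3.919-0.8835j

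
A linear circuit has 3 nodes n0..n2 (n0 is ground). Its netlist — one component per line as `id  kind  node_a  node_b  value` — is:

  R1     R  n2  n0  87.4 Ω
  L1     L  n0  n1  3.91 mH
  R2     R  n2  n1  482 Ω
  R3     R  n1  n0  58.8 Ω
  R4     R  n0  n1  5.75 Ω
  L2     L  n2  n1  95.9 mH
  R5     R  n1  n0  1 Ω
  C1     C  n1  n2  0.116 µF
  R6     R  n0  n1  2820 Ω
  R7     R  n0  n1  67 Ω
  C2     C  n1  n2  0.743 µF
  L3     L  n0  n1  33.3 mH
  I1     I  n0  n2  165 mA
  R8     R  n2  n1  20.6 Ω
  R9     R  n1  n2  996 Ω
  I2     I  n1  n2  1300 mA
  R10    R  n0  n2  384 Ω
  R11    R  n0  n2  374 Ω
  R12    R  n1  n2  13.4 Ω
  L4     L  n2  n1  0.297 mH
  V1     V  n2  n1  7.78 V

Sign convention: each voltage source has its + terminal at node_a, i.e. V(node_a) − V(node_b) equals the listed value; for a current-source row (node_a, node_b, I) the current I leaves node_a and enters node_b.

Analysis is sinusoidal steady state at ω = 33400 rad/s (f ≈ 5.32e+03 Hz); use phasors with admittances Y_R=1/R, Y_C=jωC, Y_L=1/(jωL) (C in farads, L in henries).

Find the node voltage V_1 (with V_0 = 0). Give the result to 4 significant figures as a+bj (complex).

MNA unknowns: 2 node voltages V₁..V_2 plus 1 source current (V1)
R1: Y=0.01144+0.000j on G[2,0]
L1: Y=0.000-0.007657j on G[0,1]
R2: Y=0.002075+0.000j on G[2,1]
R3: Y=0.01701+0.000j on G[1,0]
R4: Y=0.1739+0.000j on G[0,1]
L2: Y=0.000-0.0003122j on G[2,1]
R5: Y=1.000+0.000j on G[1,0]
C1: Y=0.000+0.003874j on G[1,2]
R6: Y=0.0003546+0.000j on G[0,1]
R7: Y=0.01493+0.000j on G[0,1]
C2: Y=0.000+0.02482j on G[1,2]
L3: Y=0.000-0.0008991j on G[0,1]
I1: z[0]−=0.165, z[2]+=0.165
R8: Y=0.04854+0.000j on G[2,1]
R9: Y=0.001004+0.000j on G[1,2]
I2: z[1]−=1.3, z[2]+=1.3
R10: Y=0.002604+0.000j on G[0,2]
R11: Y=0.002674+0.000j on G[0,2]
R12: Y=0.07463+0.000j on G[1,2]
L4: Y=0.000-0.1008j on G[2,1]
V1: row V2−V1=7.78, i_V1 at 2,1
solve → V1=0.02855+0.0001998j, V2=7.809+0.0001998j
aux → i_V1=0.3522+0.5635j

0.02855+0.0001998j V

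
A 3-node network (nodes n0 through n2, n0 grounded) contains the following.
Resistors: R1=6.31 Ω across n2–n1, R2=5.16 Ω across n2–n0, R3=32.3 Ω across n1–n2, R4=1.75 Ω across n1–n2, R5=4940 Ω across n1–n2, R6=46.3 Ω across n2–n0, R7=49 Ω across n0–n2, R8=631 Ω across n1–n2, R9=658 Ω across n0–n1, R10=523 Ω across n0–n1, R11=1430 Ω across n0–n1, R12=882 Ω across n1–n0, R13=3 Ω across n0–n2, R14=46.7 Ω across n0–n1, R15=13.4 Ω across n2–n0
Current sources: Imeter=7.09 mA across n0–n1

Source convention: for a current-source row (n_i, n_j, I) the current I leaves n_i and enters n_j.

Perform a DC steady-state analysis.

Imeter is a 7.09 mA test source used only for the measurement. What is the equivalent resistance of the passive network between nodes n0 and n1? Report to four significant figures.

Apply KCL at each of the 2 non-ground nodes and solve the resulting linear system.
Node n1: branches {R1, R3, R4, R5, R8, R9, R10, R11, R12, R14, Imeter} → V_1 = 0.01887
Node n2: branches {R1, R2, R3, R4, R5, R6, R7, R8, R13, R15} → V_2 = 0.01023

R_eq = 2.661 Ω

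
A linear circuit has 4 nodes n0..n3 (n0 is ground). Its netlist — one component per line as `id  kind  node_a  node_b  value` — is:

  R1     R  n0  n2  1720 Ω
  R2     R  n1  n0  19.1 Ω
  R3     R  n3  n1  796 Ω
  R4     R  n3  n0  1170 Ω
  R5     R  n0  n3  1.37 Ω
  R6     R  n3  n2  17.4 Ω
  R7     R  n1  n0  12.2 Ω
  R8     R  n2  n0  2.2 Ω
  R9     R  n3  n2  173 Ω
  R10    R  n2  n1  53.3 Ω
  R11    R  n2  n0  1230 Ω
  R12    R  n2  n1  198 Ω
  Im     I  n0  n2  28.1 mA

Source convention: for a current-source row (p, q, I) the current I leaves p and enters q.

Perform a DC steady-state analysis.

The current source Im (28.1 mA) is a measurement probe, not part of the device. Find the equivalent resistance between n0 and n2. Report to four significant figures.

R_eq = 1.871 Ω

MNA unknowns: 3 node voltages V₁..V_3
R1: Y=0.0005814 on G[0,2]
R2: Y=0.05236 on G[1,0]
R3: Y=0.001256 on G[3,1]
R4: Y=0.0008547 on G[3,0]
R5: Y=0.7299 on G[0,3]
R6: Y=0.05747 on G[3,2]
R7: Y=0.08197 on G[1,0]
R8: Y=0.4545 on G[2,0]
R9: Y=0.005780 on G[3,2]
R10: Y=0.01876 on G[2,1]
R11: Y=0.0008130 on G[2,0]
R12: Y=0.005051 on G[2,1]
Im: z[0]−=0.0281, z[2]+=0.0281
solve → V1=0.007889, V2=0.05258, V3=0.004195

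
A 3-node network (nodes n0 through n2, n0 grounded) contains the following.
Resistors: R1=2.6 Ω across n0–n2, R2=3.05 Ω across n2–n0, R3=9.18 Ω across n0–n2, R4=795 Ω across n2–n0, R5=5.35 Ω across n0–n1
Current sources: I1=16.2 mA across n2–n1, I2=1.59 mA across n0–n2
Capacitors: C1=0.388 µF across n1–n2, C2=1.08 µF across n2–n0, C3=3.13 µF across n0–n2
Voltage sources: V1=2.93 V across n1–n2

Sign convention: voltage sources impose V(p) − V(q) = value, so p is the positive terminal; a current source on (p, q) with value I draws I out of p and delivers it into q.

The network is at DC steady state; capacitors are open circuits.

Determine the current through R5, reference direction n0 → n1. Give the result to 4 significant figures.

Apply KCL at each of the 2 non-ground nodes and solve the resulting linear system.
Node n1: branches {I1, C1, R5, V1} → V_1 = 2.389
Node n2: branches {R1, R2, R3, I1, C1, I2, R4, C2, C3, V1} → V_2 = -0.5409
Source currents: i(V1)=-0.4304

-0.4466 A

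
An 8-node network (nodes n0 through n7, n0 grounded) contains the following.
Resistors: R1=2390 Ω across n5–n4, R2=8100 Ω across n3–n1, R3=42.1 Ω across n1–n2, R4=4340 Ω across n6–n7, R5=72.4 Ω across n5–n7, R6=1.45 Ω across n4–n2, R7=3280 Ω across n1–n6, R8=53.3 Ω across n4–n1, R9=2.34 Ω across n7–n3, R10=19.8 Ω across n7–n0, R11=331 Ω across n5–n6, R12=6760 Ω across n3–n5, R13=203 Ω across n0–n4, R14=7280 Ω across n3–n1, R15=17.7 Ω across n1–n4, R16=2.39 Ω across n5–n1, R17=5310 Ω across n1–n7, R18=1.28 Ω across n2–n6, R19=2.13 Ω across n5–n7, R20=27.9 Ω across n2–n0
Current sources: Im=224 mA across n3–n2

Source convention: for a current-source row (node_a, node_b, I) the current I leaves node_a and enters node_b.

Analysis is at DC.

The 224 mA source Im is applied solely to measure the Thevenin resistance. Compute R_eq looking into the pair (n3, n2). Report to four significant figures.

Element admittances at DC:
  Y(R1) = 0.0004184 S between n5,n4
  Y(R2) = 0.0001235 S between n3,n1
  Y(R3) = 0.02375 S between n1,n2
  Y(R4) = 0.0002304 S between n6,n7
  Y(R5) = 0.01381 S between n5,n7
  Y(R6) = 0.6897 S between n4,n2
  Y(R7) = 0.0003049 S between n1,n6
  Y(R8) = 0.01876 S between n4,n1
  Y(R9) = 0.4274 S between n7,n3
  Y(R10) = 0.05051 S between n7,n0
  Y(R11) = 0.003021 S between n5,n6
  Y(R12) = 0.0001479 S between n3,n5
  Y(R13) = 0.004926 S between n0,n4
  Y(R14) = 0.0001374 S between n3,n1
  Y(R15) = 0.05650 S between n1,n4
  Y(R16) = 0.4184 S between n5,n1
  Y(R17) = 0.0001883 S between n1,n7
  Y(R18) = 0.7812 S between n2,n6
  Y(R19) = 0.4695 S between n5,n7
  Y(R20) = 0.03584 S between n2,n0
  Im: injects 0.224 A into n2 (from n3)
Assemble and solve the 7×7 MNA system:
  V(n1)=-0.3707  V(n2)=1.384  V(n3)=-1.623  V(n4)=1.203  V(n5)=-0.7536  V(n6)=1.375  V(n7)=-1.100

R_eq = 13.42 Ω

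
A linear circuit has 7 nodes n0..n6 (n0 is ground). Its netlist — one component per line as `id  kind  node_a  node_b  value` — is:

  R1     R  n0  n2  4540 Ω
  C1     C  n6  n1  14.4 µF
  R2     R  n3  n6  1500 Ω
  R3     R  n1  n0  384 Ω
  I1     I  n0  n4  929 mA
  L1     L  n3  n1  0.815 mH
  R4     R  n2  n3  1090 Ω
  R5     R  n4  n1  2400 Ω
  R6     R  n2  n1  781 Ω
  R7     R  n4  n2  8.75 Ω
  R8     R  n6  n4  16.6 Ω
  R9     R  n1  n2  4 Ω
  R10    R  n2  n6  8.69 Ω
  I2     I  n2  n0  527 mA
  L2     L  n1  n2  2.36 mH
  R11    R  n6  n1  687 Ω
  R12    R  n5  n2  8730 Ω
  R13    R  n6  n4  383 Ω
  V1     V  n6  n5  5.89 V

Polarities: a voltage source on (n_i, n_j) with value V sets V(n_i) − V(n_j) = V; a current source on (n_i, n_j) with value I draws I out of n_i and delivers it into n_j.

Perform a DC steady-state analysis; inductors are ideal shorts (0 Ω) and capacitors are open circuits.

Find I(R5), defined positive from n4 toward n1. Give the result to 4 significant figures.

0.002488 A

Apply KCL at each of the 6 non-ground nodes and solve the resulting linear system.
Node n1: branches {C1, R3, L1, R5, R6, R9, L2, R11} → V_1 = 142.3
Node n2: branches {R1, R4, R6, R7, R9, R10, I2, L2, R12} → V_2 = 142.3
Node n3: branches {R2, L1, R4} → V_3 = 142.3
Node n4: branches {I1, R5, R7, R8, R13} → V_4 = 148.3
Node n5: branches {R12, V1} → V_5 = 138.5
Node n6: branches {C1, R2, R8, R10, R11, R13, V1} → V_6 = 144.4
Source currents: i(L1)=0.001391, i(L2)=-0.3637, i(V1)=-0.0004357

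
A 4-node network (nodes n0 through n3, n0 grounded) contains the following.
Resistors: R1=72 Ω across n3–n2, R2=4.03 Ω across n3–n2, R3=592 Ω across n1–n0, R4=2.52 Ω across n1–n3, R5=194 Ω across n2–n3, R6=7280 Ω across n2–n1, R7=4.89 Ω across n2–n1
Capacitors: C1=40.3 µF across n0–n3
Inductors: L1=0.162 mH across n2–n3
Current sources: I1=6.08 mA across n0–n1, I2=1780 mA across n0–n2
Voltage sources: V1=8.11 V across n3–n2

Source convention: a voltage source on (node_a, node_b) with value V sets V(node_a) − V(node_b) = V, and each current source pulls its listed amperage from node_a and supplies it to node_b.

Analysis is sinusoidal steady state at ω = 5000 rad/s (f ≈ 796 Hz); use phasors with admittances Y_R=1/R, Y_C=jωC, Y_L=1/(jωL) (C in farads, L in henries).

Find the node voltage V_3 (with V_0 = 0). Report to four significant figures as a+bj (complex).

0.07429-8.886j V

MNA unknowns: 3 node voltages V₁..V_3 plus 1 source current (V1)
R1: Y=0.01389+0.000j on G[3,2]
R2: Y=0.2481+0.000j on G[3,2]
R3: Y=0.001689+0.000j on G[1,0]
R4: Y=0.3968+0.000j on G[1,3]
R5: Y=0.005155+0.000j on G[2,3]
C1: Y=0.000+0.2015j on G[0,3]
R6: Y=0.0001374+0.000j on G[2,1]
L1: Y=0.000-1.235j on G[2,3]
R7: Y=0.2045+0.000j on G[2,1]
I1: z[0]−=0.00608, z[1]+=0.00608
I2: z[0]−=1.78, z[2]+=1.78
V1: row V3−V2=8.11, i_V1 at 3,2
solve → V1=-2.667-8.861j, V2=-8.036-8.886j, V3=0.07429-8.886j
aux → i_V1=-5.045+10.01j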